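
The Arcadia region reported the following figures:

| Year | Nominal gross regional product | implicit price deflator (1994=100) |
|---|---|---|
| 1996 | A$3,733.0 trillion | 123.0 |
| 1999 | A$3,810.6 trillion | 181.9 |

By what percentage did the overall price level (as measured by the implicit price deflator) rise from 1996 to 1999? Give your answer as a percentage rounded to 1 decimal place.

Price-level change = 181.9 / 123.0 − 1 = 0.4789.

47.9%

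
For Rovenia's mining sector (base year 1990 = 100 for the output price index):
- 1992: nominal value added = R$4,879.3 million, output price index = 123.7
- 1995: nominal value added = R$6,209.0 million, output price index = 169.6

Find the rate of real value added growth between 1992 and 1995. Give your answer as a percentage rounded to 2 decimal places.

-7.19%

Deflate each year: 1992 → 4879.3/1.237 = 3944.46; 1995 → 6209.0/1.696 = 3660.97.
So real value added changed by 3660.97/3944.46 − 1 = -0.0719, i.e. -7.19%.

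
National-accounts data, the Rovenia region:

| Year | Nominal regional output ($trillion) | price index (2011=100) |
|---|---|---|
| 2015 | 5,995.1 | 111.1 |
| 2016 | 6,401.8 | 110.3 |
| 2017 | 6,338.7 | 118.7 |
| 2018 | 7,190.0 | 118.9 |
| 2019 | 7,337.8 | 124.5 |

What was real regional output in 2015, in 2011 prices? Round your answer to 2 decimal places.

Real regional output 2015 = 5995.1 / 1.111 = 5396.13.

$5,396.13 trillion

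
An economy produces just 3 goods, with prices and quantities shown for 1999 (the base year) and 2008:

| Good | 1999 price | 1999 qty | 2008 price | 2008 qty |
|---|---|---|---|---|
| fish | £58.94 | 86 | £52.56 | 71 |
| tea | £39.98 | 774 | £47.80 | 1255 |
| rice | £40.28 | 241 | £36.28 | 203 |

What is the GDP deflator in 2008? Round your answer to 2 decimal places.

Nominal GDP 2008 = 52.56·71 + 47.80·1255 + 36.28·203 = 71085.60.
Real GDP 2008 (at 1999 prices) = 58.94·71 + 39.98·1255 + 40.28·203 = 62536.48.
Deflator = Nominal/Real × 100 = 71085.60/62536.48 × 100 = 113.671.

113.67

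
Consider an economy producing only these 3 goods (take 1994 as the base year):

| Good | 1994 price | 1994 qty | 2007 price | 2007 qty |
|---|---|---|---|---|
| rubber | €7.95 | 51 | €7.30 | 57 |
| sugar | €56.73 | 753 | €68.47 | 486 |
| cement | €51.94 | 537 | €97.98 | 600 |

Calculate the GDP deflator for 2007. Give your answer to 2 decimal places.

156.25

Nominal GDP 2007 = 7.30·57 + 68.47·486 + 97.98·600 = 92480.52.
Real GDP 2007 (at 1994 prices) = 7.95·57 + 56.73·486 + 51.94·600 = 59187.93.
Deflator = Nominal/Real × 100 = 92480.52/59187.93 × 100 = 156.249.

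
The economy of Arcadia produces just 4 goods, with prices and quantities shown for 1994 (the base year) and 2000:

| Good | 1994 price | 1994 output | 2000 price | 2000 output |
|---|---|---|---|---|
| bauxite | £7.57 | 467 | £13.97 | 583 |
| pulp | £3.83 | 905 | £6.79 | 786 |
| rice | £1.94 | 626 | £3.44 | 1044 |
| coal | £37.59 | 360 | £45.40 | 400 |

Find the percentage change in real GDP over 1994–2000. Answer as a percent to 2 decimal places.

12.58%

Real GDP 1994 = Nominal GDP 1994 = 7.57·467 + 3.83·905 + 1.94·626 + 37.59·360 = 21748.18.
Real GDP 2000 (at 1994 prices) = 7.57·583 + 3.83·786 + 1.94·1044 + 37.59·400 = 24485.05.
Real growth = 24485.05/21748.18 − 1 = 0.1258.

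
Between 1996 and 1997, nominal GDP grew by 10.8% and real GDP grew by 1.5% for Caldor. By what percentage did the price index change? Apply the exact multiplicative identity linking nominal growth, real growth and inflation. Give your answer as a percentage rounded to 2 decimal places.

9.16%

(1 + g_nom) = (1 + g_real)(1 + π), so π = 1.1080 / 1.0150 − 1 = 0.09163.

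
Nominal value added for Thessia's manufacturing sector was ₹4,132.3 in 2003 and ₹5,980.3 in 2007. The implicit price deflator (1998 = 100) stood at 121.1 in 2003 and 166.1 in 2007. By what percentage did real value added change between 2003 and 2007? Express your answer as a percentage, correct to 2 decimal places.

5.51%

Deflate each year: 2003 → 4132.3/1.211 = 3412.30; 2007 → 5980.3/1.661 = 3600.42.
So real value added changed by 3600.42/3412.30 − 1 = 0.0551, i.e. 5.51%.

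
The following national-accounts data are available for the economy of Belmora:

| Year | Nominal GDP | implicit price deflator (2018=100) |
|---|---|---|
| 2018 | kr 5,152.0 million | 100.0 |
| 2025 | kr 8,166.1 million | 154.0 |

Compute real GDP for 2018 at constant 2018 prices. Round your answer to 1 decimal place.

kr 5,152.0 million

Real GDP = Nominal / (implicit price deflator/100) = 5152.0 / 1.000 = 5152.00.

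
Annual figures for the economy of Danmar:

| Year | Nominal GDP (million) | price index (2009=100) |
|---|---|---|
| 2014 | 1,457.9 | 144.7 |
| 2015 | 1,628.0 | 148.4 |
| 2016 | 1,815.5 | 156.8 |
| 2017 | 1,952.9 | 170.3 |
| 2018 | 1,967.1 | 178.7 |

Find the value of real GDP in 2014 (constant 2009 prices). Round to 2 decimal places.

1,007.53 million

Real GDP 2014 = 1457.9 / 1.447 = 1007.53.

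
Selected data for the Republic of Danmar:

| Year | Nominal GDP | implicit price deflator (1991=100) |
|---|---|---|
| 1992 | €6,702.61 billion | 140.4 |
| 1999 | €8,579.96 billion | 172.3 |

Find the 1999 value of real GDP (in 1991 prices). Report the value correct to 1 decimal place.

€4,979.7 billion

Real GDP = Nominal / (implicit price deflator/100) = 8579.96 / 1.723 = 4979.66.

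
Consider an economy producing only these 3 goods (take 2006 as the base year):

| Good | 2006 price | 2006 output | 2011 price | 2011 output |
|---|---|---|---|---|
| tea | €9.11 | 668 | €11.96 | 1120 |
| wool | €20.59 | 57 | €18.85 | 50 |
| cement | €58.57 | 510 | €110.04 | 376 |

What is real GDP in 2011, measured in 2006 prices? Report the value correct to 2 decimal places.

Real GDP 2011 = Σ (p_2006 × q_2011) = 9.11·1120 + 20.59·50 + 58.57·376 = 33255.02.

€33255.02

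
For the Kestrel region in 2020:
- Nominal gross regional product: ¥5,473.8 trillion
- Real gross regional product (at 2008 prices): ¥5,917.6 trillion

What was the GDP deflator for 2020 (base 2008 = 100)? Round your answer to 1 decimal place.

GDP deflator = (Nominal / Real) × 100 = 5473.8 / 5917.6 × 100 = 92.50.

92.5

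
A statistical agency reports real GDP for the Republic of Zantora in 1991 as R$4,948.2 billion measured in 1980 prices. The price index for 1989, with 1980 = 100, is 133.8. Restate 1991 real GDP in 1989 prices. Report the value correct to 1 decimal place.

Real GDP in 1989 prices = Real GDP in 1980 prices × (P_1989/P_1980) = 4948.2 × 1.338 = 6620.69.

R$6,620.7 billion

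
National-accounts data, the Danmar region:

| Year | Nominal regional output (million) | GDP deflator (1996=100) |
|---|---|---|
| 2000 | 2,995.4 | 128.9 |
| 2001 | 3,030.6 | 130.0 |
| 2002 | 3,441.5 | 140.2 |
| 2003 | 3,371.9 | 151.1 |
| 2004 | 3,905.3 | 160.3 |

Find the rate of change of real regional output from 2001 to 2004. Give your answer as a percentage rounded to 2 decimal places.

4.50%

Real regional output 2001 = 3030.6/1.300 = 2331.23.
Real regional output 2004 = 3905.3/1.603 = 2436.24.
Change = 2436.24/2331.23 − 1 = 0.0450.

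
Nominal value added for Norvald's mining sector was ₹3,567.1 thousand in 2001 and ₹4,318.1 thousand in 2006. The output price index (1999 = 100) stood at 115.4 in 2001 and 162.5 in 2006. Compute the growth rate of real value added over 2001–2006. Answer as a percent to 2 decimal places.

Deflate each year: 2001 → 3567.1/1.154 = 3091.07; 2006 → 4318.1/1.625 = 2657.29.
So real value added changed by 2657.29/3091.07 − 1 = -0.1403, i.e. -14.03%.

-14.03%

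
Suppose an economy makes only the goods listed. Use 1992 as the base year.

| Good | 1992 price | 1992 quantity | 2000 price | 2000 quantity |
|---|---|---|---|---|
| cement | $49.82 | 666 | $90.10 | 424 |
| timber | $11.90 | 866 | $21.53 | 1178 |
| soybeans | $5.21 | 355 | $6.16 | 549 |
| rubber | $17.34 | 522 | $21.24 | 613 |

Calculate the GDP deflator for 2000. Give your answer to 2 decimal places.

164.43

Nominal GDP 2000 = 90.10·424 + 21.53·1178 + 6.16·549 + 21.24·613 = 79966.70.
Real GDP 2000 (at 1992 prices) = 49.82·424 + 11.90·1178 + 5.21·549 + 17.34·613 = 48631.59.
Deflator = Nominal/Real × 100 = 79966.70/48631.59 × 100 = 164.434.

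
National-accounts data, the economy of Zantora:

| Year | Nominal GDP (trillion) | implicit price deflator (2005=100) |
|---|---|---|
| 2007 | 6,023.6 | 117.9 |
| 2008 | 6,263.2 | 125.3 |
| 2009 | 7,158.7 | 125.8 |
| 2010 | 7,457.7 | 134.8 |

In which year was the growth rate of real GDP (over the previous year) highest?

2008: real = 6263.2/1.253 = 4998.56; growth vs 2007 (5109.08) = -2.16%.
2009: real = 7158.7/1.258 = 5690.54; growth vs 2008 (4998.56) = 13.84%.
2010: real = 7457.7/1.348 = 5532.42; growth vs 2009 (5690.54) = -2.78%.

2009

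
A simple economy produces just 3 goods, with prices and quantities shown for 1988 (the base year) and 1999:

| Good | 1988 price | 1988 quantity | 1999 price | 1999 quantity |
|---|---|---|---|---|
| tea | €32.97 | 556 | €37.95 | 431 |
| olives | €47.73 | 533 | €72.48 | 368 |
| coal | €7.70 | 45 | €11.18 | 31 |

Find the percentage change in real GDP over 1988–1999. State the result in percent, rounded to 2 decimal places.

Real GDP 1988 = Nominal GDP 1988 = 32.97·556 + 47.73·533 + 7.70·45 = 44117.91.
Real GDP 1999 (at 1988 prices) = 32.97·431 + 47.73·368 + 7.70·31 = 32013.41.
Real growth = 32013.41/44117.91 − 1 = -0.2744.

-27.44%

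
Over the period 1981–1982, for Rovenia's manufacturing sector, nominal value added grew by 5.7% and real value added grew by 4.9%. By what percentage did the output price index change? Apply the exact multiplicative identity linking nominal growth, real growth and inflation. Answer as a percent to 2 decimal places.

(1 + g_nom) = (1 + g_real)(1 + π), so π = 1.0570 / 1.0490 − 1 = 0.00763.

0.76%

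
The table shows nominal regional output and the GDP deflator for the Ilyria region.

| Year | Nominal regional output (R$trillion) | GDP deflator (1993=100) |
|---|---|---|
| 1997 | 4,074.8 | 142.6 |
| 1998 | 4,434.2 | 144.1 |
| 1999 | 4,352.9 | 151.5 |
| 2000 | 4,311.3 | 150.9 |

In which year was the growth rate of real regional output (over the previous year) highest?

1998

1998: real = 4434.2/1.441 = 3077.17; growth vs 1997 (2857.50) = 7.69%.
1999: real = 4352.9/1.515 = 2873.20; growth vs 1998 (3077.17) = -6.63%.
2000: real = 4311.3/1.509 = 2857.06; growth vs 1999 (2873.20) = -0.56%.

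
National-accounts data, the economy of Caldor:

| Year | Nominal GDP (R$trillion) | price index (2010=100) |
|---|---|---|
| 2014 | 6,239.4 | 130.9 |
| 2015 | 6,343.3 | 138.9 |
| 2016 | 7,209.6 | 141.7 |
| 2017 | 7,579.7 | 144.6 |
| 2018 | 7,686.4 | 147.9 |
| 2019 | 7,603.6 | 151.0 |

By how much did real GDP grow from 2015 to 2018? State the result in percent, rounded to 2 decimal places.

Real GDP 2015 = 6343.3/1.389 = 4566.81.
Real GDP 2018 = 7686.4/1.479 = 5197.03.
Change = 5197.03/4566.81 − 1 = 0.1380.

13.80%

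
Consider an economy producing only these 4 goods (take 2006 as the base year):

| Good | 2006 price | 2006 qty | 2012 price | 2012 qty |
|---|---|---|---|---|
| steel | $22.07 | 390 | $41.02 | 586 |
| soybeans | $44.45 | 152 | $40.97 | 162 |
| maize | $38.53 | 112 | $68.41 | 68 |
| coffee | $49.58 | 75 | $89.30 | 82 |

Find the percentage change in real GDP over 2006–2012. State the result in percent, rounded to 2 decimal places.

Real GDP 2006 = Nominal GDP 2006 = 22.07·390 + 44.45·152 + 38.53·112 + 49.58·75 = 23397.56.
Real GDP 2012 (at 2006 prices) = 22.07·586 + 44.45·162 + 38.53·68 + 49.58·82 = 26819.52.
Real growth = 26819.52/23397.56 − 1 = 0.1463.

14.63%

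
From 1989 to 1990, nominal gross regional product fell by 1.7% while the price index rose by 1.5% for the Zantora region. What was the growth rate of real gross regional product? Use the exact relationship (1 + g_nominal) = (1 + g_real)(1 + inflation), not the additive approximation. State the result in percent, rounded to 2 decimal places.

(1 + g_nom) = (1 + g_real)(1 + π), so g_real = 0.9830 / 1.0150 − 1 = -0.03153.

-3.15%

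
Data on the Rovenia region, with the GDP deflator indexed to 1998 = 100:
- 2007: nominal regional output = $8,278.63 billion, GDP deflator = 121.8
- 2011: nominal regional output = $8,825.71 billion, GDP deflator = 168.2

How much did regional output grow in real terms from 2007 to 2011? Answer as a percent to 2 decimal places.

Deflate each year: 2007 → 8278.63/1.218 = 6796.90; 2011 → 8825.71/1.682 = 5247.15.
So real regional output changed by 5247.15/6796.90 − 1 = -0.2280, i.e. -22.80%.

-22.80%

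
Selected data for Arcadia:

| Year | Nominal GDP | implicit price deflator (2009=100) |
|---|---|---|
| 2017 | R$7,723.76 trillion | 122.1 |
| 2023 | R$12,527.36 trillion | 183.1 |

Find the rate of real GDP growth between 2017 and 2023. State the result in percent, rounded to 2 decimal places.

Deflate each year: 2017 → 7723.76/1.221 = 6325.77; 2023 → 12527.36/1.831 = 6841.81.
So real GDP changed by 6841.81/6325.77 − 1 = 0.0816, i.e. 8.16%.

8.16%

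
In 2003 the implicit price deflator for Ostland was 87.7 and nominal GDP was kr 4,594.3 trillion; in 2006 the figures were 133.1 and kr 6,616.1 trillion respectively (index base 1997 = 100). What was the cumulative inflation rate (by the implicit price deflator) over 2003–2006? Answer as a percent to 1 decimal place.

Price-level change = 133.1 / 87.7 − 1 = 0.5177.

51.8%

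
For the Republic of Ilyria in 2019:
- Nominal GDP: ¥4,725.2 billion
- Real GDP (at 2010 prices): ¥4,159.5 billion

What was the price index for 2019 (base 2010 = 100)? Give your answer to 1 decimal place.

price index = (Nominal / Real) × 100 = 4725.2 / 4159.5 × 100 = 113.60.

113.6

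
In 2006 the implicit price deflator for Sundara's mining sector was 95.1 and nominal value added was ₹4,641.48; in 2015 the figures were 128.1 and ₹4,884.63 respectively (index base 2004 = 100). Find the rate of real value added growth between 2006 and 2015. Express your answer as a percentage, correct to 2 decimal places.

-21.87%

Deflate each year: 2006 → 4641.48/0.951 = 4880.63; 2015 → 4884.63/1.281 = 3813.14.
So real value added changed by 3813.14/4880.63 − 1 = -0.2187, i.e. -21.87%.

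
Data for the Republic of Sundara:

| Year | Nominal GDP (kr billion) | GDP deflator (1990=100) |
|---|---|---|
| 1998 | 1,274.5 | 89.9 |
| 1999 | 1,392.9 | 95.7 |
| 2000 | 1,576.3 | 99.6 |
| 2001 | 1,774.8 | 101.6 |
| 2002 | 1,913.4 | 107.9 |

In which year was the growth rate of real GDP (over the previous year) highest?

1999: real = 1392.9/0.957 = 1455.49; growth vs 1998 (1417.69) = 2.67%.
2000: real = 1576.3/0.996 = 1582.63; growth vs 1999 (1455.49) = 8.74%.
2001: real = 1774.8/1.016 = 1746.85; growth vs 2000 (1582.63) = 10.38%.
2002: real = 1913.4/1.079 = 1773.31; growth vs 2001 (1746.85) = 1.51%.

2001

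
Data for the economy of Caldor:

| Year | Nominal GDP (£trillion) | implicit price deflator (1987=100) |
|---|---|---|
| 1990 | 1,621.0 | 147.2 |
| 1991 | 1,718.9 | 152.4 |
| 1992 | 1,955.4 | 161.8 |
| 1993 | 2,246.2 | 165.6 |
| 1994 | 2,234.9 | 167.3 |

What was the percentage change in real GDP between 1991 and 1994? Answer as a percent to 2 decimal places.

Real GDP 1991 = 1718.9/1.524 = 1127.89.
Real GDP 1994 = 2234.9/1.673 = 1335.86.
Change = 1335.86/1127.89 − 1 = 0.1844.

18.44%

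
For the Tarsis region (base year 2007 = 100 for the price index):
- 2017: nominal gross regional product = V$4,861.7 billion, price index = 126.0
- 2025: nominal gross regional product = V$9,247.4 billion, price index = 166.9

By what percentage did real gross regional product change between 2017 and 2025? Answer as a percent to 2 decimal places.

Real gross regional product 2017 = 4861.7 / 1.260 = 3858.49.
Real gross regional product 2025 = 9247.4 / 1.669 = 5540.68.
Real growth = 5540.68 / 3858.49 − 1 = 0.4360.

43.60%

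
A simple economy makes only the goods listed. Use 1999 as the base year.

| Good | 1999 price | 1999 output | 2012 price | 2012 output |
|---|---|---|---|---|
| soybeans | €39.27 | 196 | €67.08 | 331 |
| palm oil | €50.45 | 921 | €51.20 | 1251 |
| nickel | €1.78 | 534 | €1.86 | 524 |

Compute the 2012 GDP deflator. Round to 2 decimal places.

Nominal GDP 2012 = 67.08·331 + 51.20·1251 + 1.86·524 = 87229.32.
Real GDP 2012 (at 1999 prices) = 39.27·331 + 50.45·1251 + 1.78·524 = 77044.04.
Deflator = Nominal/Real × 100 = 87229.32/77044.04 × 100 = 113.220.

113.22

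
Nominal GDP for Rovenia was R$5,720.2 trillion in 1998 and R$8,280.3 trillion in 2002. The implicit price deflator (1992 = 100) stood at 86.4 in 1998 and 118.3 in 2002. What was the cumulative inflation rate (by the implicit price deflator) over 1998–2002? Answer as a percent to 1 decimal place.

Price-level change = 118.3 / 86.4 − 1 = 0.3692.

36.9%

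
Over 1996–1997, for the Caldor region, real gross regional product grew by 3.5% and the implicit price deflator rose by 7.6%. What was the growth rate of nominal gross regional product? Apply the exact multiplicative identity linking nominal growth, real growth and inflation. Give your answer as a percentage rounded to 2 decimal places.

11.37%

(1 + g_nom) = (1 + g_real)(1 + π) = 1.0350 × 1.0760 = 1.11366.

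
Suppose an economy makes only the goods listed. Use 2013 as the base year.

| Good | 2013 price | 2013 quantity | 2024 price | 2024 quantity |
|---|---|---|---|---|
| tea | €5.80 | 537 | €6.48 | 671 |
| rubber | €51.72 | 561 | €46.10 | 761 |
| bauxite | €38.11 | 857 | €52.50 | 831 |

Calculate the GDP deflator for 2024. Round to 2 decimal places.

Nominal GDP 2024 = 6.48·671 + 46.10·761 + 52.50·831 = 83057.68.
Real GDP 2024 (at 2013 prices) = 5.80·671 + 51.72·761 + 38.11·831 = 74920.13.
Deflator = Nominal/Real × 100 = 83057.68/74920.13 × 100 = 110.862.

110.86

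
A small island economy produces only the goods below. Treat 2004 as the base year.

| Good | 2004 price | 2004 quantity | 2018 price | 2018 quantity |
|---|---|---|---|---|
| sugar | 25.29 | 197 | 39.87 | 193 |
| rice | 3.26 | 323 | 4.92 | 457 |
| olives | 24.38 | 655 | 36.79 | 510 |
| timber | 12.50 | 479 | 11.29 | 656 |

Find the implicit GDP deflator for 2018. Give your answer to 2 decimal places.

133.73

Nominal GDP 2018 = 39.87·193 + 4.92·457 + 36.79·510 + 11.29·656 = 36112.49.
Real GDP 2018 (at 2004 prices) = 25.29·193 + 3.26·457 + 24.38·510 + 12.50·656 = 27004.59.
Deflator = Nominal/Real × 100 = 36112.49/27004.59 × 100 = 133.727.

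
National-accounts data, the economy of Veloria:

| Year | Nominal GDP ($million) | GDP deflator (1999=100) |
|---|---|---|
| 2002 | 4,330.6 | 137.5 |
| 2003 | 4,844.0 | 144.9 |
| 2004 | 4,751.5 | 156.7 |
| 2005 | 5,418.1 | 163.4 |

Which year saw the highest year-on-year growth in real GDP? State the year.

2005

2003: real = 4844.0/1.449 = 3343.00; growth vs 2002 (3149.53) = 6.14%.
2004: real = 4751.5/1.567 = 3032.23; growth vs 2003 (3343.00) = -9.30%.
2005: real = 5418.1/1.634 = 3315.85; growth vs 2004 (3032.23) = 9.35%.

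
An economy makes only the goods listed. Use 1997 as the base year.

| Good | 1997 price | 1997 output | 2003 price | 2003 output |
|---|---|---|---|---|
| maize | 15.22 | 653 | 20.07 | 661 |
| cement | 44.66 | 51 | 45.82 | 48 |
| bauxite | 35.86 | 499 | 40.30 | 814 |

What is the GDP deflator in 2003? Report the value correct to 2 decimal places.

116.61

Nominal GDP 2003 = 20.07·661 + 45.82·48 + 40.30·814 = 48269.83.
Real GDP 2003 (at 1997 prices) = 15.22·661 + 44.66·48 + 35.86·814 = 41394.14.
Deflator = Nominal/Real × 100 = 48269.83/41394.14 × 100 = 116.610.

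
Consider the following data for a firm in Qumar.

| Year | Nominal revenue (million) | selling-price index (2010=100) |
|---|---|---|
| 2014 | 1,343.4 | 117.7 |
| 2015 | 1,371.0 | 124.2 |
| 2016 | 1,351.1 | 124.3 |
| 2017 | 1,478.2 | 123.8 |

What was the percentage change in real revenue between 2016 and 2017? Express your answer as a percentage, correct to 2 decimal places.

Real revenue 2016 = 1351.1/1.243 = 1086.97.
Real revenue 2017 = 1478.2/1.238 = 1194.02.
Change = 1194.02/1086.97 − 1 = 0.0985.

9.85%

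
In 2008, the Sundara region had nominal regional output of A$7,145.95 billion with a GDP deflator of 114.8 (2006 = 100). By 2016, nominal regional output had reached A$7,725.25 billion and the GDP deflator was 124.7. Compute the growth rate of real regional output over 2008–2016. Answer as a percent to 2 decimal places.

Deflate each year: 2008 → 7145.95/1.148 = 6224.70; 2016 → 7725.25/1.247 = 6195.07.
So real regional output changed by 6195.07/6224.70 − 1 = -0.0048, i.e. -0.48%.

-0.48%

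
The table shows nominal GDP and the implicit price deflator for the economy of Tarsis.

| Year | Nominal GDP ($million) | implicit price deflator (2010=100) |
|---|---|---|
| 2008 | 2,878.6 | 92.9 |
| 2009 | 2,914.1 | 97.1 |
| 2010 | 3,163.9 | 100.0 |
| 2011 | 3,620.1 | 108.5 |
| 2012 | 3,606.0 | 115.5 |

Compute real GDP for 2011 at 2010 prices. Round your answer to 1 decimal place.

Real GDP 2011 = 3620.1 / 1.085 = 3336.50.

$3,336.5 million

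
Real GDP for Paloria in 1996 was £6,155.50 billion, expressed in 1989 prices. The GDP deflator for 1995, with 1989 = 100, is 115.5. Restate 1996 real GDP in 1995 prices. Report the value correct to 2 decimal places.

Real GDP in 1995 prices = Real GDP in 1989 prices × (P_1995/P_1989) = 6155.50 × 1.155 = 7109.60.

£7,109.60 billion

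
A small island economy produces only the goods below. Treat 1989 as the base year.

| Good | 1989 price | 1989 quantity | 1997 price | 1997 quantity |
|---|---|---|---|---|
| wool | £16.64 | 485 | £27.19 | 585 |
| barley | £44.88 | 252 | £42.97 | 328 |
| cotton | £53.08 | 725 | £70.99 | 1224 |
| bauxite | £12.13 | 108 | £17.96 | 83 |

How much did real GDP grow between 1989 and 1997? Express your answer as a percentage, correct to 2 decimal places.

52.83%

Real GDP 1989 = Nominal GDP 1989 = 16.64·485 + 44.88·252 + 53.08·725 + 12.13·108 = 59173.20.
Real GDP 1997 (at 1989 prices) = 16.64·585 + 44.88·328 + 53.08·1224 + 12.13·83 = 90431.75.
Real growth = 90431.75/59173.20 − 1 = 0.5283.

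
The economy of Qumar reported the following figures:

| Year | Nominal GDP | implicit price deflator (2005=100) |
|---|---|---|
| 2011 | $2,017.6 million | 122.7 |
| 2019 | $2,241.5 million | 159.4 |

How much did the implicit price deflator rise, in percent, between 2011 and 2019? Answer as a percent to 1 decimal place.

29.9%

Price-level change = 159.4 / 122.7 − 1 = 0.2991.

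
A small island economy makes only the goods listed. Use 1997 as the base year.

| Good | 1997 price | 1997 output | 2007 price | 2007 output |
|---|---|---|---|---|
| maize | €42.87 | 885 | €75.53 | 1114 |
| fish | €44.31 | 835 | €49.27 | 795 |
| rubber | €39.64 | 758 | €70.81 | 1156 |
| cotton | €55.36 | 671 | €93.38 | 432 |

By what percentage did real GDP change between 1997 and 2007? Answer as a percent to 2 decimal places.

Real GDP 1997 = Nominal GDP 1997 = 42.87·885 + 44.31·835 + 39.64·758 + 55.36·671 = 142132.48.
Real GDP 2007 (at 1997 prices) = 42.87·1114 + 44.31·795 + 39.64·1156 + 55.36·432 = 152722.99.
Real growth = 152722.99/142132.48 − 1 = 0.0745.

7.45%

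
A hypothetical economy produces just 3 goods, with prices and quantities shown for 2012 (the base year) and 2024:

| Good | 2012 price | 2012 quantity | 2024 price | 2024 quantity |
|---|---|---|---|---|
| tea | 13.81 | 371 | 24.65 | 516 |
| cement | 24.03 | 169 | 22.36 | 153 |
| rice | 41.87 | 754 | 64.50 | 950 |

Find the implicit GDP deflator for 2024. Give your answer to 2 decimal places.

153.06

Nominal GDP 2024 = 24.65·516 + 22.36·153 + 64.50·950 = 77415.48.
Real GDP 2024 (at 2012 prices) = 13.81·516 + 24.03·153 + 41.87·950 = 50579.05.
Deflator = Nominal/Real × 100 = 77415.48/50579.05 × 100 = 153.058.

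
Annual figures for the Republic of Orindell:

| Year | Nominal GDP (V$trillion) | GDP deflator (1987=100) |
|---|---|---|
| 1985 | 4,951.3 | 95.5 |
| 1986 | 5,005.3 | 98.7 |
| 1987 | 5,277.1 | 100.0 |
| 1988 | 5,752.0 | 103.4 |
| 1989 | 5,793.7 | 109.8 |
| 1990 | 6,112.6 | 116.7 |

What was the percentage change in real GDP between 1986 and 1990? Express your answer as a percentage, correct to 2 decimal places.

3.29%

Real GDP 1986 = 5005.3/0.987 = 5071.23.
Real GDP 1990 = 6112.6/1.167 = 5237.87.
Change = 5237.87/5071.23 − 1 = 0.0329.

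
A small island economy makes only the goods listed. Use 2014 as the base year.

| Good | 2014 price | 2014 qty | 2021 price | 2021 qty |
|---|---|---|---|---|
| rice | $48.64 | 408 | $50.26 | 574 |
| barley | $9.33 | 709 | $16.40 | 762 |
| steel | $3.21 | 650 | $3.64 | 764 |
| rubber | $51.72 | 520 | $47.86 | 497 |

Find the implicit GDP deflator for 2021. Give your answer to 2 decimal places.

107.48

Nominal GDP 2021 = 50.26·574 + 16.40·762 + 3.64·764 + 47.86·497 = 67913.42.
Real GDP 2021 (at 2014 prices) = 48.64·574 + 9.33·762 + 3.21·764 + 51.72·497 = 63186.10.
Deflator = Nominal/Real × 100 = 67913.42/63186.10 × 100 = 107.482.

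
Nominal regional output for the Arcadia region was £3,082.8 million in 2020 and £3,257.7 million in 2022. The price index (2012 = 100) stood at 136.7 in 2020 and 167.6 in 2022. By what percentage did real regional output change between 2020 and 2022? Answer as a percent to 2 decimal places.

-13.81%

Deflate each year: 2020 → 3082.8/1.367 = 2255.16; 2022 → 3257.7/1.676 = 1943.74.
So real regional output changed by 1943.74/2255.16 − 1 = -0.1381, i.e. -13.81%.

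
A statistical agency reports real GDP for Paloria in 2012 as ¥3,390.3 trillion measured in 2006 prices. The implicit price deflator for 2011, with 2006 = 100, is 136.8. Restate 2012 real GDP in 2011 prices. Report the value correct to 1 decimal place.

Real GDP in 2011 prices = Real GDP in 2006 prices × (P_2011/P_2006) = 3390.3 × 1.368 = 4637.93.

¥4,637.9 trillion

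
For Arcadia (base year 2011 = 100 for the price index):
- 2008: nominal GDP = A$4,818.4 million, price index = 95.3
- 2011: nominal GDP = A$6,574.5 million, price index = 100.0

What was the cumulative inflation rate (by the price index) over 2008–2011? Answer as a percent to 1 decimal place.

4.9%

Price-level change = 100.0 / 95.3 − 1 = 0.0493.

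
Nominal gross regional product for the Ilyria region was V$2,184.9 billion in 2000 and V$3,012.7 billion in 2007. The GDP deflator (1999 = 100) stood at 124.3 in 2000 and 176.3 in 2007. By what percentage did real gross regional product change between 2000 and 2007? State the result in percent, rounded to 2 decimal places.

Deflate each year: 2000 → 2184.9/1.243 = 1757.76; 2007 → 3012.7/1.763 = 1708.85.
So real gross regional product changed by 1708.85/1757.76 − 1 = -0.0278, i.e. -2.78%.

-2.78%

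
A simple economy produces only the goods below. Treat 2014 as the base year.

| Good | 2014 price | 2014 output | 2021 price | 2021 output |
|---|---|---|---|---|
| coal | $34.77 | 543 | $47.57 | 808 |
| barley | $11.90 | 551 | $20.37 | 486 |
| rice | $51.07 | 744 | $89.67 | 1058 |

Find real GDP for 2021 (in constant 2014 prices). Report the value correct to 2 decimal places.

Real GDP 2021 = Σ (p_2014 × q_2021) = 34.77·808 + 11.90·486 + 51.07·1058 = 87909.62.

$87909.62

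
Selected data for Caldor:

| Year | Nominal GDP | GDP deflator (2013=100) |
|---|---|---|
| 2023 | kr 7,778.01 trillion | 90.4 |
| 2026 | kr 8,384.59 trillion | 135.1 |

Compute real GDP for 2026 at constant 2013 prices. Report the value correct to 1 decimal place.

Real GDP = Nominal / (GDP deflator/100) = 8384.59 / 1.351 = 6206.21.

kr 6,206.2 trillion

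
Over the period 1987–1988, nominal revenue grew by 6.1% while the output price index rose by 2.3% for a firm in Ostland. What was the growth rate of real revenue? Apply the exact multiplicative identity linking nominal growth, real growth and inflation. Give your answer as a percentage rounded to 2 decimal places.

(1 + g_nom) = (1 + g_real)(1 + π), so g_real = 1.0610 / 1.0230 − 1 = 0.03715.

3.71%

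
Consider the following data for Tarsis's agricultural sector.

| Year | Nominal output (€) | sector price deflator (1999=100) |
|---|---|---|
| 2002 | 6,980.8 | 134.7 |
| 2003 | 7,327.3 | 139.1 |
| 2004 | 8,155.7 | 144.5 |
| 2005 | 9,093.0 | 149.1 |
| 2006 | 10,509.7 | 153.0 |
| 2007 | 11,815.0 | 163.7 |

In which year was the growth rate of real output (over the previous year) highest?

2006

2003: real = 7327.3/1.391 = 5267.65; growth vs 2002 (5182.48) = 1.64%.
2004: real = 8155.7/1.445 = 5644.08; growth vs 2003 (5267.65) = 7.15%.
2005: real = 9093.0/1.491 = 6098.59; growth vs 2004 (5644.08) = 8.05%.
2006: real = 10509.7/1.530 = 6869.08; growth vs 2005 (6098.59) = 12.63%.
2007: real = 11815.0/1.637 = 7217.47; growth vs 2006 (6869.08) = 5.07%.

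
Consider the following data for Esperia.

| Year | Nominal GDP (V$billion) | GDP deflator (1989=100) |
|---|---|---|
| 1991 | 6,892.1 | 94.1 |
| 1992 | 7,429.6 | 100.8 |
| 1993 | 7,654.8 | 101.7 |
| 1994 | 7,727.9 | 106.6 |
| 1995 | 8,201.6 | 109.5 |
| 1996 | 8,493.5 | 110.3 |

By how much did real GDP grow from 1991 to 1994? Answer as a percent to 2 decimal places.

Real GDP 1991 = 6892.1/0.941 = 7324.23.
Real GDP 1994 = 7727.9/1.066 = 7249.44.
Change = 7249.44/7324.23 − 1 = -0.0102.

-1.02%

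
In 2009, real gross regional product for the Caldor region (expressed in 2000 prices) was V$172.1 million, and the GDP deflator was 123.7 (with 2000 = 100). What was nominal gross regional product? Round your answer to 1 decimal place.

V$212.9 million

Nominal gross regional product = Real × (GDP deflator/100) = 172.1 × 1.237 = 212.89.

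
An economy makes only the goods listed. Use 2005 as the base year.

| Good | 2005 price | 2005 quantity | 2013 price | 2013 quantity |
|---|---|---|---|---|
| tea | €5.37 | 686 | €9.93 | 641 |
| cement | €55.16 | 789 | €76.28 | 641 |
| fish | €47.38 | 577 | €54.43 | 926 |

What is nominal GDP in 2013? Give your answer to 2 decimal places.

Nominal GDP 2013 = Σ (p_2013 × q_2013) = 9.93·641 + 76.28·641 + 54.43·926 = 105662.79.

€105662.79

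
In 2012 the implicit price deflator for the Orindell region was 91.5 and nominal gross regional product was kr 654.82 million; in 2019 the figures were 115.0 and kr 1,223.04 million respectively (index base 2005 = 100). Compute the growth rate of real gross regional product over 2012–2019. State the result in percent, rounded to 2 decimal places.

Deflate each year: 2012 → 654.82/0.915 = 715.65; 2019 → 1223.04/1.150 = 1063.51.
So real gross regional product changed by 1063.51/715.65 − 1 = 0.4861, i.e. 48.61%.

48.61%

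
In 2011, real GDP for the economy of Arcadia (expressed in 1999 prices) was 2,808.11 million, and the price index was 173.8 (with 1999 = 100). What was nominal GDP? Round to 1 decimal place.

Nominal GDP = Real × (price index/100) = 2808.11 × 1.738 = 4880.50.

4,880.5 million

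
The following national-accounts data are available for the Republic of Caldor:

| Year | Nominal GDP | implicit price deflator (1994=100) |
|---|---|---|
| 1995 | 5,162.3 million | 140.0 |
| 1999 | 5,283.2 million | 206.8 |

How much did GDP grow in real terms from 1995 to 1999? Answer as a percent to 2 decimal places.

-30.72%

Deflate each year: 1995 → 5162.3/1.400 = 3687.36; 1999 → 5283.2/2.068 = 2554.74.
So real GDP changed by 2554.74/3687.36 − 1 = -0.3072, i.e. -30.72%.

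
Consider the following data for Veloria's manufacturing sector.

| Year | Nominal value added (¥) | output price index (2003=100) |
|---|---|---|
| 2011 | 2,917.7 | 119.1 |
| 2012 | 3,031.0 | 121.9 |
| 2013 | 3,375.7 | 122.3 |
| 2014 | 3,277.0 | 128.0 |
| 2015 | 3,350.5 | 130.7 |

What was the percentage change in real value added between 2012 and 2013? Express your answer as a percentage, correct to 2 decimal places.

Real value added 2012 = 3031.0/1.219 = 2486.46.
Real value added 2013 = 3375.7/1.223 = 2760.18.
Change = 2760.18/2486.46 − 1 = 0.1101.

11.01%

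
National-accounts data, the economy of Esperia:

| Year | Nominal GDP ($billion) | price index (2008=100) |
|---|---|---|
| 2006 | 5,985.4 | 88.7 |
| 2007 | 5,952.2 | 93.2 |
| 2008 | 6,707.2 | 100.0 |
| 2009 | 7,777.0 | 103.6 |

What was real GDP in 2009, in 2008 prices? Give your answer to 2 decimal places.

$7,506.76 billion

Real GDP 2009 = 7777.0 / 1.036 = 7506.76.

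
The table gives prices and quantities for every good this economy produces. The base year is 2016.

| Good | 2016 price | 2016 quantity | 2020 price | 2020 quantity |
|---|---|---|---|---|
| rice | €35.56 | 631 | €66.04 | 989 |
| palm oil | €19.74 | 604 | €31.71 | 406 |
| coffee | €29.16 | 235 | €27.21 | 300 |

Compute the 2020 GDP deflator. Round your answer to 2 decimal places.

Nominal GDP 2020 = 66.04·989 + 31.71·406 + 27.21·300 = 86350.82.
Real GDP 2020 (at 2016 prices) = 35.56·989 + 19.74·406 + 29.16·300 = 51931.28.
Deflator = Nominal/Real × 100 = 86350.82/51931.28 × 100 = 166.279.

166.28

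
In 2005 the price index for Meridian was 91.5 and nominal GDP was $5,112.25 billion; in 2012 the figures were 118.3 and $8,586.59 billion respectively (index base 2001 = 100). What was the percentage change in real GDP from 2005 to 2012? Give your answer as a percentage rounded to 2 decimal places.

29.91%

Deflate each year: 2005 → 5112.25/0.915 = 5587.16; 2012 → 8586.59/1.183 = 7258.32.
So real GDP changed by 7258.32/5587.16 − 1 = 0.2991, i.e. 29.91%.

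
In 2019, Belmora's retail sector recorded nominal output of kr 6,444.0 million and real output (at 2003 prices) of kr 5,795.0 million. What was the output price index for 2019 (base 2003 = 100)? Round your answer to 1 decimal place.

output price index = (Nominal / Real) × 100 = 6444.0 / 5795.0 × 100 = 111.20.

111.2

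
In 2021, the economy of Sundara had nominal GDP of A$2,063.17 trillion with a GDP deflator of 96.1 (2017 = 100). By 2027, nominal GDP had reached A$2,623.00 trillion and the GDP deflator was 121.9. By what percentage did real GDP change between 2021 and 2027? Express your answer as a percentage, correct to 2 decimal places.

0.23%

Real GDP 2021 = 2063.17 / 0.961 = 2146.90.
Real GDP 2027 = 2623.00 / 1.219 = 2151.76.
Real growth = 2151.76 / 2146.90 − 1 = 0.0023.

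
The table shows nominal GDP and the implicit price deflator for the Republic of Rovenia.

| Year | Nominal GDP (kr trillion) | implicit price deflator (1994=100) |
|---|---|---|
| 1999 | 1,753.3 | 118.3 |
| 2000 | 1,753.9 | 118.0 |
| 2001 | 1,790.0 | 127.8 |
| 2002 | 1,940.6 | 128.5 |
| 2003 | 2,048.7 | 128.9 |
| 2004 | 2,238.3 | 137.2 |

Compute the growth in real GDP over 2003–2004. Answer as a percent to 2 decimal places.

2.65%

Real GDP 2003 = 2048.7/1.289 = 1589.37.
Real GDP 2004 = 2238.3/1.372 = 1631.41.
Change = 1631.41/1589.37 − 1 = 0.0265.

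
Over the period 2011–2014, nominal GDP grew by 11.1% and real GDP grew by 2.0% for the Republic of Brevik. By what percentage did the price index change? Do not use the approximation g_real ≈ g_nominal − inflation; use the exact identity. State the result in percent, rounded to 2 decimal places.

8.92%

(1 + g_nom) = (1 + g_real)(1 + π), so π = 1.1110 / 1.0200 − 1 = 0.08922.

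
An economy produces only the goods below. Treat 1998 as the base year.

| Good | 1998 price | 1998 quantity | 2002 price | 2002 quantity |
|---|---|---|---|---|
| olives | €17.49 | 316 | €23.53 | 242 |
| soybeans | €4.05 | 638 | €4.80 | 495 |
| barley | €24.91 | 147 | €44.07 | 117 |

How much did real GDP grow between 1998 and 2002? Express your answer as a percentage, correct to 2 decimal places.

Real GDP 1998 = Nominal GDP 1998 = 17.49·316 + 4.05·638 + 24.91·147 = 11772.51.
Real GDP 2002 (at 1998 prices) = 17.49·242 + 4.05·495 + 24.91·117 = 9151.80.
Real growth = 9151.80/11772.51 − 1 = -0.2226.

-22.26%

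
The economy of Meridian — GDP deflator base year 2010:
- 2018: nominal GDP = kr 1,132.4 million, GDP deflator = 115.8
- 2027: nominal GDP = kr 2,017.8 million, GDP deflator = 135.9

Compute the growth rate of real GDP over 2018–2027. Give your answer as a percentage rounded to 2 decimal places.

Real GDP 2018 = 1132.4 / 1.158 = 977.89.
Real GDP 2027 = 2017.8 / 1.359 = 1484.77.
Real growth = 1484.77 / 977.89 − 1 = 0.5183.

51.83%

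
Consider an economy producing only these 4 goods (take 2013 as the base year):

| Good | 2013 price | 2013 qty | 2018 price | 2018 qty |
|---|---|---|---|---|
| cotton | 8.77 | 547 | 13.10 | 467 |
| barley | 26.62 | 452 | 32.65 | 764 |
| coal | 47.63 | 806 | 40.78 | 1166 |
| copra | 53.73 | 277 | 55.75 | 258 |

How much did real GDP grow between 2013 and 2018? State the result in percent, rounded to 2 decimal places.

33.85%

Real GDP 2013 = Nominal GDP 2013 = 8.77·547 + 26.62·452 + 47.63·806 + 53.73·277 = 70102.42.
Real GDP 2018 (at 2013 prices) = 8.77·467 + 26.62·764 + 47.63·1166 + 53.73·258 = 93832.19.
Real growth = 93832.19/70102.42 − 1 = 0.3385.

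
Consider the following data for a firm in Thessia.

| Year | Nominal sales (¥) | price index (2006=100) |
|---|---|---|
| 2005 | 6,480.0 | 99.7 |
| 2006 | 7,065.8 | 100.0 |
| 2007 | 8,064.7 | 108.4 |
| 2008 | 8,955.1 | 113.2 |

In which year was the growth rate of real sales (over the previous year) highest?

2006: real = 7065.8/1.000 = 7065.80; growth vs 2005 (6499.50) = 8.71%.
2007: real = 8064.7/1.084 = 7439.76; growth vs 2006 (7065.80) = 5.29%.
2008: real = 8955.1/1.132 = 7910.87; growth vs 2007 (7439.76) = 6.33%.

2006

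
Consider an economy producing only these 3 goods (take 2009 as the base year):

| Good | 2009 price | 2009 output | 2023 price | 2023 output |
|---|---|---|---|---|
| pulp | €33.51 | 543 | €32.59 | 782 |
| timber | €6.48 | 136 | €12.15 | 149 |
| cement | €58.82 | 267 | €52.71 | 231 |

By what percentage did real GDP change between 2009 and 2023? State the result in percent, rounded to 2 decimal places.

17.18%

Real GDP 2009 = Nominal GDP 2009 = 33.51·543 + 6.48·136 + 58.82·267 = 34782.15.
Real GDP 2023 (at 2009 prices) = 33.51·782 + 6.48·149 + 58.82·231 = 40757.76.
Real growth = 40757.76/34782.15 − 1 = 0.1718.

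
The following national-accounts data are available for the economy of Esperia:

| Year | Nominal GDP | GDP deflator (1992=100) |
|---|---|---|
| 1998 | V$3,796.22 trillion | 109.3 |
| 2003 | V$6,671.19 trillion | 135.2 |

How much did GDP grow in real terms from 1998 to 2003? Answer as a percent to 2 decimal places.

Real GDP 1998 = 3796.22 / 1.093 = 3473.21.
Real GDP 2003 = 6671.19 / 1.352 = 4934.31.
Real growth = 4934.31 / 3473.21 − 1 = 0.4207.

42.07%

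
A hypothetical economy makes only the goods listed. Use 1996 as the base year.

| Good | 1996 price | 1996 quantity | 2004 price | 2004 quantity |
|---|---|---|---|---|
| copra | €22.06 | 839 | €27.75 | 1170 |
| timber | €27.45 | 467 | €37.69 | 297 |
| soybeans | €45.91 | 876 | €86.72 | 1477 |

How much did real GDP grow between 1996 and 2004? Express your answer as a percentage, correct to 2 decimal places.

42.25%

Real GDP 1996 = Nominal GDP 1996 = 22.06·839 + 27.45·467 + 45.91·876 = 71544.65.
Real GDP 2004 (at 1996 prices) = 22.06·1170 + 27.45·297 + 45.91·1477 = 101771.92.
Real growth = 101771.92/71544.65 − 1 = 0.4225.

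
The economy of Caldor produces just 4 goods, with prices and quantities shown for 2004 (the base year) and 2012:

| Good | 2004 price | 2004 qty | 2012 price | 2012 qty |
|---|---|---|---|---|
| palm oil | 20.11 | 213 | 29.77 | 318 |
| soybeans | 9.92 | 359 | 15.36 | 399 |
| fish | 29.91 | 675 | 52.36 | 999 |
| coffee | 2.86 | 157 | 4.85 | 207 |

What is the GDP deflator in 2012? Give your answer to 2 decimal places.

Nominal GDP 2012 = 29.77·318 + 15.36·399 + 52.36·999 + 4.85·207 = 68907.09.
Real GDP 2012 (at 2004 prices) = 20.11·318 + 9.92·399 + 29.91·999 + 2.86·207 = 40825.17.
Deflator = Nominal/Real × 100 = 68907.09/40825.17 × 100 = 168.786.

168.79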